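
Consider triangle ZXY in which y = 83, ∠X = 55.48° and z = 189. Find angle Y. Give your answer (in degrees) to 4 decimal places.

By the law of cosines, x² = y² + z² − 2·y·z·cos X = 24831, so x ≈ 157.58.
Law of cosines again: cos Y = (z² + x² − y²)/(2·z·x) ≈ 0.90092, so ∠Y ≈ 25.72°.

∠Y ≈ 25.7207°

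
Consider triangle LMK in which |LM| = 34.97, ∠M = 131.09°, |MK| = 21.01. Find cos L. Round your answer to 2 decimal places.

By the law of cosines, |KL|² = |LM|² + |MK|² − 2·|LM|·|MK|·cos M = 2630.1, so |KL| ≈ 51.285.
Law of cosines again: cos L = (|KL|² + |LM|² − |MK|²)/(2·|KL|·|LM|) ≈ 0.95114, so ∠L ≈ 17.98°.

cos L ≈ 0.95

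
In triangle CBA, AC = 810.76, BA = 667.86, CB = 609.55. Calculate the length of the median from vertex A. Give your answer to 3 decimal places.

Median from A: ½√(2·BA² + 2·AC² − CB²) ≈ 677.35.

m_A ≈ 677.345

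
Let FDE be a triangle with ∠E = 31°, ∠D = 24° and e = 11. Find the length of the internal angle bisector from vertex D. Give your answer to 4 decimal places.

13.2122

The third angle is ∠F = 180° − ∠D − ∠E = 125.00°.
Law of sines: f = e·sin F/sin E ≈ 17.495.
Law of sines: d = e·sin D/sin E ≈ 8.6869.
The bisector from D has length 2·e·f·cos(∠D/2)/(e+f) ≈ 13.212.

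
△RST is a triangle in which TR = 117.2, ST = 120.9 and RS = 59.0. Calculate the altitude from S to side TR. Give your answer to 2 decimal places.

h_S ≈ 57.95

Semiperimeter s = (120.9 + 117.2 + 59)/2 = 148.55.
Heron's formula: area = √(148.55·27.65·31.35·89.55) ≈ 3395.7.
The altitude from S has length 2·area/TR ≈ 57.948.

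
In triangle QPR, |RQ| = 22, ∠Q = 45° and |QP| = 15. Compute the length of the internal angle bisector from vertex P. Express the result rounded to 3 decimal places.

By the law of cosines, |PR|² = |RQ|² + |QP|² − 2·|RQ|·|QP|·cos Q = 242.31, so |PR| ≈ 15.566.
Law of cosines again: cos P = (|QP|² + |PR|² − |RQ|²)/(2·|QP|·|PR|) ≈ -0.03574, so ∠P ≈ 92.05°.
The bisector from P has length 2·|QP|·|PR|·cos(∠P/2)/(|QP|+|PR|) ≈ 10.608.

t_P ≈ 10.608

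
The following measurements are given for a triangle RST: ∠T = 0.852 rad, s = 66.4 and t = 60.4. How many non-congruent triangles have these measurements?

s·sin T = 66.4·sin(0.852 rad) ≈ 49.97.
Since s sin T < t < s (49.97 < 60.4 < 66.4), two triangles exist.

2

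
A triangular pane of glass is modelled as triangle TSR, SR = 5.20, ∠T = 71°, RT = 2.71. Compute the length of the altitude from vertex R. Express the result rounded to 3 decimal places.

Law of sines: sin S = RT·sin T/SR ≈ 0.49276.
Since SR ≥ RT, only the acute value applies: ∠S ≈ 29.52°.
Then ∠R = 180° − ∠T − ∠S ≈ 79.48°.
Law of sines gives TS = SR·sin R/sin T ≈ 5.4071.
Area = ½·SR·RT·sin R ≈ 6.9275.
The altitude from R has length 2·area/TS ≈ 2.5624.

h_R ≈ 2.562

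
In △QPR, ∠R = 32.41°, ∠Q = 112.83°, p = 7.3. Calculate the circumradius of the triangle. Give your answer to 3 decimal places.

The third angle is ∠P = 180° − ∠R − ∠Q = 34.76°.
Law of sines: q = p·sin Q/sin P ≈ 11.801.
Law of sines: r = p·sin R/sin P ≈ 6.8625.
Circumradius = p/(2 sin P) ≈ 6.4019.

6.402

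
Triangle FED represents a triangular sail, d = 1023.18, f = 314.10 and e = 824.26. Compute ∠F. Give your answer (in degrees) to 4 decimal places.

By the law of cosines, cos F = (e² + d² − f²) / (2·e·d) ≈ 0.96497, so ∠F ≈ 15.21°.

∠F ≈ 15.2106°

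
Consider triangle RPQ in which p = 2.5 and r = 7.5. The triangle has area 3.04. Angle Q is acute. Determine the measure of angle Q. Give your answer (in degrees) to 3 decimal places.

From area = ½·r·p·sin Q, we get sin Q = 2·area/(r·p) ≈ 0.32427.
Taking the acute solution, ∠Q ≈ 18.92°.

18.921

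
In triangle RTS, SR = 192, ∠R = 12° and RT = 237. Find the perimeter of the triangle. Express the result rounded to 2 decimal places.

By the law of cosines, TS² = SR² + RT² − 2·SR·RT·cos R = 4013.7, so TS ≈ 63.354.
Semiperimeter s = (63.354+192+237)/2 = 246.18.
Perimeter = 63.354 + 192 + 237 = 492.35.

perimeter ≈ 492.35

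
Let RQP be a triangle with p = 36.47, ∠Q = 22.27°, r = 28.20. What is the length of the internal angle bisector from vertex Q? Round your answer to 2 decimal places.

t_Q ≈ 31.21

By the law of cosines, q² = p² + r² − 2·p·r·cos Q = 221.82, so q ≈ 14.894.
The bisector from Q has length 2·p·r·cos(∠Q/2)/(p+r) ≈ 31.207.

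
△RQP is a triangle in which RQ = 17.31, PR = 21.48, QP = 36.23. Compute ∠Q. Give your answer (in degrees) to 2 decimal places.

By the law of cosines, cos Q = (RQ² + QP² − PR²) / (2·RQ·QP) ≈ 0.91754, so ∠Q ≈ 23.43°.

23.43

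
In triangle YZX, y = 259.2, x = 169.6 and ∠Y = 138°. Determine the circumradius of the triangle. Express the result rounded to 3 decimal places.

Law of sines: sin X = x·sin Y/y ≈ 0.43783.
Since y ≥ x, only the acute value applies: ∠X ≈ 25.97°.
Then ∠Z = 180° − ∠Y − ∠X ≈ 16.03°.
Law of sines gives z = y·sin Z/sin Y ≈ 107.
Circumradius = y/(2 sin Y) ≈ 193.68.

193.684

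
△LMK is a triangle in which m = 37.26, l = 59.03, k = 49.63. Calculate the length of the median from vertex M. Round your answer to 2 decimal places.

m_M ≈ 51.25

Median from M: ½√(2·k² + 2·l² − m²) ≈ 51.252.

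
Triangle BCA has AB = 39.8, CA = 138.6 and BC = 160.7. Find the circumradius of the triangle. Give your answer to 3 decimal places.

By the law of cosines, cos B = (AB² + BC² − CA²) / (2·AB·BC) ≈ 0.64093, so ∠B ≈ 50.14°.
Circumradius = CA/(2 sin B) ≈ 90.281.

R ≈ 90.281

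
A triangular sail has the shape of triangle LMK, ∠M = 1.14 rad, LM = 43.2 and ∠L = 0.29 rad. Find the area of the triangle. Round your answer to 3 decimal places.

The third angle is ∠K = π − ∠L − ∠M = 1.712 rad.
Law of sines: MK = LM·sin L/sin K ≈ 12.477.
Law of sines: KL = LM·sin M/sin K ≈ 39.645.
Area = ½·LM·MK·sin M ≈ 244.87.

area ≈ 244.872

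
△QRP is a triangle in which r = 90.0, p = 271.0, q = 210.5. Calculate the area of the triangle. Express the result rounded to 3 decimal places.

area ≈ 7879.402

Semiperimeter s = (210.5 + 90 + 271)/2 = 285.75.
Heron's formula: area = √(285.75·75.25·195.75·14.75) ≈ 7879.4.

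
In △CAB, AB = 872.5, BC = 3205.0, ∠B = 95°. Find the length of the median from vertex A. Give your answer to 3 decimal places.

m_A ≈ 1890.233

By the law of cosines, CA² = AB² + BC² − 2·AB·BC·cos B = 1.1521e+07, so CA ≈ 3394.2.
Median from A: ½√(2·CA² + 2·AB² − BC²) ≈ 1890.2.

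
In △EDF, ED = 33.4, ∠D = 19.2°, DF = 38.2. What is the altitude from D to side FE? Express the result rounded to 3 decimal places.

By the law of cosines, FE² = ED² + DF² − 2·ED·DF·cos D = 164.98, so FE ≈ 12.844.
Area = ½·ED·DF·sin D ≈ 209.8.
The altitude from D has length 2·area/FE ≈ 32.668.

h_D ≈ 32.668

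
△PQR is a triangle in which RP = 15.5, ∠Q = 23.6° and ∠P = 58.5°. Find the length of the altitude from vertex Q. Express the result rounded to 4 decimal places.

h_Q ≈ 32.6977

The third angle is ∠R = 180° − ∠P − ∠Q = 97.90°.
Law of sines: QR = RP·sin P/sin Q ≈ 33.011.
Law of sines: PQ = RP·sin R/sin Q ≈ 38.349.
Area = ½·RP·QR·sin R ≈ 253.41.
The altitude from Q has length 2·area/RP ≈ 32.698.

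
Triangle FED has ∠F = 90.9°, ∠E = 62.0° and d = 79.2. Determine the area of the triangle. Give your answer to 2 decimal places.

area ≈ 6078.14

The third angle is ∠D = 180° − ∠F − ∠E = 27.10°.
Law of sines: f = d·sin F/sin D ≈ 173.84.
Law of sines: e = d·sin E/sin D ≈ 153.51.
Area = ½·d·f·sin E ≈ 6078.1.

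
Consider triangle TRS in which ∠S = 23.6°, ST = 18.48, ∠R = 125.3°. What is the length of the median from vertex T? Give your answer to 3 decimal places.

The third angle is ∠T = 180° − ∠R − ∠S = 31.10°.
Law of sines: RS = ST·sin T/sin R ≈ 11.696.
Law of sines: TR = ST·sin S/sin R ≈ 9.0652.
Median from T: ½√(2·ST² + 2·TR² − RS²) ≈ 13.328.

13.328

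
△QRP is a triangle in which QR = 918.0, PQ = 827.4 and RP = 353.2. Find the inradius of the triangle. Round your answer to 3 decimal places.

Semiperimeter s = (353.2 + 827.4 + 918)/2 = 1049.3.
Heron's formula: area = √(1049.3·696.1·221.9·131.3) ≈ 1.4588e+05.
Inradius = area/s = 1.4588e+05/1049.3 ≈ 139.03.

139.026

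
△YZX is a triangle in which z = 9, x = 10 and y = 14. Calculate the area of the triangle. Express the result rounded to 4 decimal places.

Semiperimeter s = (14 + 9 + 10)/2 = 16.5.
Heron's formula: area = √(16.5·2.5·7.5·6.5) ≈ 44.843.

area ≈ 44.8435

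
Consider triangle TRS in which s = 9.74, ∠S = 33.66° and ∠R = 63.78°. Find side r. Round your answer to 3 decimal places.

15.765

The third angle is ∠T = 180° − ∠R − ∠S = 82.56°.
Law of sines: r = s·sin R/sin S ≈ 15.765.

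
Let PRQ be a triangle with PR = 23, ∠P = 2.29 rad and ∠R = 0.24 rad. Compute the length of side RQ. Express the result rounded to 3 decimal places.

30.137

The third angle is ∠Q = π − ∠P − ∠R = 0.612 rad.
Law of sines: RQ = PR·sin P/sin Q ≈ 30.137.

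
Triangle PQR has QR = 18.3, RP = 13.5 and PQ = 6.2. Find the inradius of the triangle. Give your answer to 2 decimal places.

Semiperimeter s = (18.3 + 13.5 + 6.2)/2 = 19.
Heron's formula: area = √(19·0.7·5.5·12.8) ≈ 30.599.
Inradius = area/s = 30.599/19 ≈ 1.6105.

1.61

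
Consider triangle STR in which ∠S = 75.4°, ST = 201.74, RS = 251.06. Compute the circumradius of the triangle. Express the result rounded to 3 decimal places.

144.483

By the law of cosines, TR² = RS² + ST² − 2·RS·ST·cos S = 78196, so TR ≈ 279.64.
Area = ½·RS·ST·sin S ≈ 24507.
Circumradius = TR/(2 sin S) ≈ 144.48.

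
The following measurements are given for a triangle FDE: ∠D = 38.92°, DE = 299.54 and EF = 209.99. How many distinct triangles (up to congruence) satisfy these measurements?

2

DE·sin D = 299.54·sin(38.92°) ≈ 188.2.
Since DE sin D < EF < DE (188.2 < 209.99 < 299.54), two triangles exist.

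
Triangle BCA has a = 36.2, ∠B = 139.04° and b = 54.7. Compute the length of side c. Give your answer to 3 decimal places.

Law of sines: sin A = a·sin B/b ≈ 0.43383.
Since b ≥ a, only the acute value applies: ∠A ≈ 25.71°.
Then ∠C = 180° − ∠B − ∠A ≈ 15.25°.
Law of sines gives c = b·sin C/sin B ≈ 21.947.

21.947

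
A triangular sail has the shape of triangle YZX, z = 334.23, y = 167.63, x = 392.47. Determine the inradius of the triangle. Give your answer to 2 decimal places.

Semiperimeter s = (167.63 + 334.23 + 392.47)/2 = 447.17.
Heron's formula: area = √(447.17·279.54·112.94·54.695) ≈ 27787.
Inradius = area/s = 27787/447.17 ≈ 62.14.

r ≈ 62.14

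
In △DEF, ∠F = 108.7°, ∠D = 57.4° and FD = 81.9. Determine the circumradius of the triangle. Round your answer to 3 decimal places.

The third angle is ∠E = 180° − ∠F − ∠D = 13.90°.
Law of sines: EF = FD·sin D/sin E ≈ 287.21.
Law of sines: DE = FD·sin F/sin E ≈ 322.93.
Circumradius = FD/(2 sin E) ≈ 170.46.

R ≈ 170.463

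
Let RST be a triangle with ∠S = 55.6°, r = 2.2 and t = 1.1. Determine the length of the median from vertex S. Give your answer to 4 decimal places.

By the law of cosines, s² = t² + r² − 2·t·r·cos S = 3.3156, so s ≈ 1.8209.
Median from S: ½√(2·t² + 2·r² − s²) ≈ 1.4819.

m_S ≈ 1.4819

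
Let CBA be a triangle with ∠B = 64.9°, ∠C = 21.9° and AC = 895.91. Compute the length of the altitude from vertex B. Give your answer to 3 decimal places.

368.434

The third angle is ∠A = 180° − ∠C − ∠B = 93.20°.
Law of sines: BA = AC·sin C/sin B ≈ 369.01.
Law of sines: CB = AC·sin A/sin B ≈ 987.79.
Area = ½·AC·BA·sin A ≈ 1.6504e+05.
The altitude from B has length 2·area/AC ≈ 368.43.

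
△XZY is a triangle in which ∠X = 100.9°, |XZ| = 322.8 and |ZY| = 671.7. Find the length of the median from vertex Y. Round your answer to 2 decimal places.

Law of sines: sin Y = |XZ|·sin X/|ZY| ≈ 0.47190.
Since |ZY| ≥ |XZ|, only the acute value applies: ∠Y ≈ 28.16°.
Then ∠Z = 180° − ∠X − ∠Y ≈ 50.94°.
Law of sines gives |YX| = |ZY|·sin Z/sin X ≈ 531.17.
Median from Y: ½√(2·|ZY|² + 2·|YX|² − |XZ|²) ≈ 583.62.

583.62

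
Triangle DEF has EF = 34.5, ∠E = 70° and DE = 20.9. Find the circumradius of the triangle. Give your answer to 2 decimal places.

R ≈ 17.92

By the law of cosines, FD² = DE² + EF² − 2·DE·EF·cos E = 1133.8, so FD ≈ 33.672.
Area = ½·DE·EF·sin E ≈ 338.78.
Circumradius = FD/(2 sin E) ≈ 17.917.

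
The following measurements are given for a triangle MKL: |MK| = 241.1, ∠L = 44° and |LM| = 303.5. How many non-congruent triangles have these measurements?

|LM|·sin L = 303.5·sin(44°) ≈ 210.8.
Since |LM| sin L < |MK| < |LM| (210.8 < 241.1 < 303.5), two triangles exist.

2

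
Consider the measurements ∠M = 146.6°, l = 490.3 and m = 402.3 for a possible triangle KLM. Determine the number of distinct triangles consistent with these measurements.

0

l·sin M = 490.3·sin(146.6°) ≈ 269.9.
Since ∠M is not acute, a triangle exists only if m > l; here m ≤ l, so there is no triangle.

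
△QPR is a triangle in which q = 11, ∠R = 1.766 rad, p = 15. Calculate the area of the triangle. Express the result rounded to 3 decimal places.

80.933

Area = ½·q·p·sin R ≈ 80.933.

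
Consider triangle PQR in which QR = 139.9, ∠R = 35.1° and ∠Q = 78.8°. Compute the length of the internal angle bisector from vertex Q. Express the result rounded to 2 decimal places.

The third angle is ∠P = 180° − ∠Q − ∠R = 66.10°.
Law of sines: RP = QR·sin Q/sin P ≈ 150.11.
Law of sines: PQ = QR·sin R/sin P ≈ 87.988.
The bisector from Q has length 2·PQ·QR·cos(∠Q/2)/(PQ+QR) ≈ 83.479.

83.48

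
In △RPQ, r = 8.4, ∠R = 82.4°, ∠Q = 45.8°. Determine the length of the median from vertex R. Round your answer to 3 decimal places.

4.795

The third angle is ∠P = 180° − ∠Q − ∠R = 51.80°.
Law of sines: p = r·sin P/sin R ≈ 6.6597.
Law of sines: q = r·sin Q/sin R ≈ 6.0754.
Median from R: ½√(2·p² + 2·q² − r²) ≈ 4.7949.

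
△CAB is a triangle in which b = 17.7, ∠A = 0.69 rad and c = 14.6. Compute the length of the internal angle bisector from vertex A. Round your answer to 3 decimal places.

t_A ≈ 15.058

By the law of cosines, a² = b² + c² − 2·b·c·cos A = 127.84, so a ≈ 11.307.
The bisector from A has length 2·b·c·cos(∠A/2)/(b+c) ≈ 15.058.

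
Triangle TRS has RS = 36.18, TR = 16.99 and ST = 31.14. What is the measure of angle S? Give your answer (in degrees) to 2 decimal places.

By the law of cosines, cos S = (RS² + ST² − TR²) / (2·RS·ST) ≈ 0.88317, so ∠S ≈ 27.97°.

27.97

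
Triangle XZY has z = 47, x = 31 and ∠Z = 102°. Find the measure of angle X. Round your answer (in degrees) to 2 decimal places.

Law of sines: sin X = x·sin Z/z ≈ 0.64516.
Since z ≥ x, only the acute value applies: ∠X ≈ 40.18°.
Then ∠Y = 180° − ∠Z − ∠X ≈ 37.82°.

40.18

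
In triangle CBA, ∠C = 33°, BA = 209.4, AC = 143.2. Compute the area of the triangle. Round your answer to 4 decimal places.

Law of sines: sin B = AC·sin C/BA ≈ 0.37246.
Since BA ≥ AC, only the acute value applies: ∠B ≈ 21.87°.
Then ∠A = 180° − ∠C − ∠B ≈ 125.13°.
Law of sines gives CB = BA·sin A/sin C ≈ 314.43.
Area = ½·BA·AC·sin A ≈ 12262.

12261.6099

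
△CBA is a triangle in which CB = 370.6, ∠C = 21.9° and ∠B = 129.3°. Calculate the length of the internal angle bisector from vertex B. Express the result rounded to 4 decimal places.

The third angle is ∠A = 180° − ∠C − ∠B = 28.80°.
Law of sines: BA = CB·sin C/sin A ≈ 286.93.
Law of sines: AC = CB·sin B/sin A ≈ 595.29.
The bisector from B has length 2·CB·BA·cos(∠B/2)/(CB+BA) ≈ 138.48.

t_B ≈ 138.4802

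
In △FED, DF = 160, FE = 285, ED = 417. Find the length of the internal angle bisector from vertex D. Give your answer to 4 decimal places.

t_D ≈ 224.5935

By the law of cosines, cos D = (ED² + DF² − FE²) / (2·ED·DF) ≈ 0.88627, so ∠D ≈ 27.59°.
The bisector from D has length 2·ED·DF·cos(∠D/2)/(ED+DF) ≈ 224.59.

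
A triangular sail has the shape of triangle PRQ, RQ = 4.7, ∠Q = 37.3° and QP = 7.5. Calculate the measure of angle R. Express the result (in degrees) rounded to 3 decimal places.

By the law of cosines, PR² = RQ² + QP² − 2·RQ·QP·cos Q = 22.259, so PR ≈ 4.718.
Law of cosines again: cos R = (PR² + RQ² − QP²)/(2·PR·RQ) ≈ -0.26835, so ∠R ≈ 105.57°.

∠R ≈ 105.566°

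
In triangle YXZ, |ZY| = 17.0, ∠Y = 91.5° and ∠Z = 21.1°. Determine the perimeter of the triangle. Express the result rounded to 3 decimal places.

The third angle is ∠X = 180° − ∠Z − ∠Y = 67.40°.
Law of sines: |XZ| = |ZY|·sin Y/sin X ≈ 18.408.
Law of sines: |YX| = |ZY|·sin Z/sin X ≈ 6.629.
Semiperimeter s = (18.408+17+6.629)/2 = 21.018.
Perimeter = 18.408 + 17 + 6.629 = 42.037.

42.037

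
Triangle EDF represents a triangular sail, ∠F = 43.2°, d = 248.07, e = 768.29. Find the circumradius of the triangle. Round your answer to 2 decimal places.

By the law of cosines, f² = e² + d² − 2·e·d·cos F = 3.7394e+05, so f ≈ 611.51.
Area = ½·e·d·sin F ≈ 65234.
Circumradius = f/(2 sin F) ≈ 446.65.

446.65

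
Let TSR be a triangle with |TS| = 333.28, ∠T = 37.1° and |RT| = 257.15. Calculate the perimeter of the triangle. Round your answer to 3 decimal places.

By the law of cosines, |SR|² = |RT|² + |TS|² − 2·|RT|·|TS|·cos T = 40491, so |SR| ≈ 201.22.
Semiperimeter s = (201.22+257.15+333.28)/2 = 395.83.
Perimeter = 201.22 + 257.15 + 333.28 = 791.65.

perimeter ≈ 791.654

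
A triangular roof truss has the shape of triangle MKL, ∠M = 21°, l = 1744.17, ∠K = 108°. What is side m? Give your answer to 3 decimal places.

804.295

The third angle is ∠L = 180° − ∠M − ∠K = 51.00°.
Law of sines: m = l·sin M/sin L ≈ 804.3.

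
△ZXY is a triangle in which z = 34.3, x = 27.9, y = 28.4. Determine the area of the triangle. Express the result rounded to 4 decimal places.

area ≈ 382.7925

Semiperimeter s = (34.3 + 27.9 + 28.4)/2 = 45.3.
Heron's formula: area = √(45.3·11·17.4·16.9) ≈ 382.79.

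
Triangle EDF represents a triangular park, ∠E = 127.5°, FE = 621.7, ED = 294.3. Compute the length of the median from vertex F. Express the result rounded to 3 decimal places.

720.796

By the law of cosines, DF² = FE² + ED² − 2·FE·ED·cos E = 6.9589e+05, so DF ≈ 834.2.
Median from F: ½√(2·DF² + 2·FE² − ED²) ≈ 720.8.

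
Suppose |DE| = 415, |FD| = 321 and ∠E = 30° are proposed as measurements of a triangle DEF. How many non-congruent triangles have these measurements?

2

|DE|·sin E = 415·sin(30°) ≈ 207.5.
Since |DE| sin E < |FD| < |DE| (207.5 < 321 < 415), two triangles exist.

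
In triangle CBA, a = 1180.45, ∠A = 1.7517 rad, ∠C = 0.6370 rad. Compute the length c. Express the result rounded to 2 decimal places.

713.76

The third angle is ∠B = π − ∠A − ∠C = 0.7529 rad.
Law of sines: c = a·sin C/sin A ≈ 713.76.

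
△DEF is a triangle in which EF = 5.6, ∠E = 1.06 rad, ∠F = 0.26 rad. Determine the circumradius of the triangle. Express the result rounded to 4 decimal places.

2.8904

The third angle is ∠D = π − ∠E − ∠F = 1.822 rad.
Law of sines: FD = EF·sin E/sin D ≈ 5.043.
Law of sines: DE = EF·sin F/sin D ≈ 1.4861.
Circumradius = EF/(2 sin D) ≈ 2.8904.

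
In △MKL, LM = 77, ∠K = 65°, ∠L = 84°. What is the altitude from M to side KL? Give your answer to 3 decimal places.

The third angle is ∠M = 180° − ∠K − ∠L = 31.00°.
Law of sines: KL = LM·sin M/sin K ≈ 43.758.
Law of sines: MK = LM·sin L/sin K ≈ 84.495.
Area = ½·LM·KL·sin L ≈ 1675.4.
The altitude from M has length 2·area/KL ≈ 76.578.

76.578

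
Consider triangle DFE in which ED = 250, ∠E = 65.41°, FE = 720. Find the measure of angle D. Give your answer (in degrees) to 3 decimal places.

By the law of cosines, DF² = FE² + ED² − 2·FE·ED·cos E = 4.311e+05, so DF ≈ 656.58.
Law of cosines again: cos D = (ED² + DF² − FE²)/(2·ED·DF) ≈ -0.07556, so ∠D ≈ 94.33°.

∠D ≈ 94.333°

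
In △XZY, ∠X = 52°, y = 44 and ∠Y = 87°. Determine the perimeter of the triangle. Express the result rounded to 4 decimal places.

The third angle is ∠Z = 180° − ∠Y − ∠X = 41.00°.
Law of sines: x = y·sin X/sin Y ≈ 34.72.
Law of sines: z = y·sin Z/sin Y ≈ 28.906.
Semiperimeter s = (34.72+28.906+44)/2 = 53.813.
Perimeter = 34.72 + 28.906 + 44 = 107.63.

perimeter ≈ 107.6263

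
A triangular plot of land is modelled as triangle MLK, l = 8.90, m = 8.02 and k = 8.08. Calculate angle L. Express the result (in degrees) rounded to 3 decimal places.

By the law of cosines, cos L = (k² + m² − l²) / (2·k·m) ≈ 0.38885, so ∠L ≈ 67.12°.

67.117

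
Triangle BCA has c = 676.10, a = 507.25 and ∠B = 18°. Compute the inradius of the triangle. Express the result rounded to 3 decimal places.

By the law of cosines, b² = c² + a² − 2·c·a·cos B = 62081, so b ≈ 249.16.
Area = ½·c·a·sin B ≈ 52989.
Semiperimeter s = (249.16+676.1+507.25)/2 = 716.26.
Inradius = area/s = 52989/716.26 ≈ 73.981.

r ≈ 73.981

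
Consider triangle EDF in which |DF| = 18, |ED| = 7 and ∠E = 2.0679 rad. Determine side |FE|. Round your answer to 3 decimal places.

13.578

Law of sines: sin F = |ED|·sin E/|DF| ≈ 0.34182.
Since |DF| ≥ |ED|, only the acute value applies: ∠F ≈ 0.3489 rad.
Then ∠D = π − ∠E − ∠F ≈ 0.7248 rad.
Law of sines gives |FE| = |DF|·sin D/sin E ≈ 13.578.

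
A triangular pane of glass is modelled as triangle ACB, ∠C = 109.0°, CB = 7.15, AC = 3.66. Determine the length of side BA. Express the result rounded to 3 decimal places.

9.031

By the law of cosines, BA² = AC² + CB² − 2·AC·CB·cos C = 81.558, so BA ≈ 9.0309.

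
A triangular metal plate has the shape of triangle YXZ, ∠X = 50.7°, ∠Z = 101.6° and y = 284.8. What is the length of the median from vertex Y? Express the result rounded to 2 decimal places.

The third angle is ∠Y = 180° − ∠X − ∠Z = 27.70°.
Law of sines: x = y·sin X/sin Y ≈ 474.12.
Law of sines: z = y·sin Z/sin Y ≈ 600.17.
Median from Y: ½√(2·x² + 2·z² − y²) ≈ 521.74.

m_Y ≈ 521.74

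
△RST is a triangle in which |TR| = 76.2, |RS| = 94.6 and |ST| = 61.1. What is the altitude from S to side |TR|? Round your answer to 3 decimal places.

h_S ≈ 60.977

Semiperimeter s = (61.1 + 76.2 + 94.6)/2 = 115.95.
Heron's formula: area = √(115.95·54.85·39.75·21.35) ≈ 2323.2.
The altitude from S has length 2·area/|TR| ≈ 60.977.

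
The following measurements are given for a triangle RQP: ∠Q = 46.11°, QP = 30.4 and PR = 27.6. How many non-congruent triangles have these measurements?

2

QP·sin Q = 30.4·sin(46.11°) ≈ 21.91.
Since QP sin Q < PR < QP (21.91 < 27.6 < 30.4), two triangles exist.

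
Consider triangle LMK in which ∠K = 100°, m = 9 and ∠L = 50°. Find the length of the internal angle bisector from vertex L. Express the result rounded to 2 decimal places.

The third angle is ∠M = 180° − ∠K − ∠L = 30.00°.
Law of sines: l = m·sin L/sin M ≈ 13.789.
Law of sines: k = m·sin K/sin M ≈ 17.727.
The bisector from L has length 2·m·k·cos(∠L/2)/(m+k) ≈ 10.82.

10.82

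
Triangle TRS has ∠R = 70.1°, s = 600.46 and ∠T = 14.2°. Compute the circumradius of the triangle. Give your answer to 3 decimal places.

The third angle is ∠S = 180° − ∠T − ∠R = 95.70°.
Law of sines: t = s·sin T/sin S ≈ 148.03.
Law of sines: r = s·sin R/sin S ≈ 567.41.
Circumradius = s/(2 sin S) ≈ 301.72.

301.722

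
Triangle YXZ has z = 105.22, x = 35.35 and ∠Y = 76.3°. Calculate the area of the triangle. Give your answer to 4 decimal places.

1806.8516

Area = ½·x·z·sin Y ≈ 1806.9.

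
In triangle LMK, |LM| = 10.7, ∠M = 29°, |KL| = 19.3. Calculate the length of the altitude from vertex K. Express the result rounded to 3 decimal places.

h_K ≈ 13.550

Law of sines: sin K = |LM|·sin M/|KL| ≈ 0.26878.
Since |KL| ≥ |LM|, only the acute value applies: ∠K ≈ 15.59°.
Then ∠L = 180° − ∠M − ∠K ≈ 135.41°.
Law of sines gives |MK| = |KL|·sin L/sin M ≈ 27.948.
Area = ½·|KL|·|LM|·sin L ≈ 72.49.
The altitude from K has length 2·area/|LM| ≈ 13.55.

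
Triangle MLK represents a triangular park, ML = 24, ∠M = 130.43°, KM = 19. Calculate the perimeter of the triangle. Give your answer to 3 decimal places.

By the law of cosines, LK² = KM² + ML² − 2·KM·ML·cos M = 1528.4, so LK ≈ 39.095.
Semiperimeter s = (39.095+19+24)/2 = 41.048.
Perimeter = 39.095 + 19 + 24 = 82.095.

82.095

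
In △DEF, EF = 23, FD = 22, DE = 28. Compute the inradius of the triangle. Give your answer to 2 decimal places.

Semiperimeter s = (23 + 22 + 28)/2 = 36.5.
Heron's formula: area = √(36.5·13.5·14.5·8.5) ≈ 246.44.
Inradius = area/s = 246.44/36.5 ≈ 6.7517.

6.75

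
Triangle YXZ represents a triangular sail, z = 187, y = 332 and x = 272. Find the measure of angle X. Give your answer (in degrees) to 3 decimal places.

∠X ≈ 55.006°

By the law of cosines, cos X = (z² + y² − x²) / (2·z·y) ≈ 0.57349, so ∠X ≈ 55.01°.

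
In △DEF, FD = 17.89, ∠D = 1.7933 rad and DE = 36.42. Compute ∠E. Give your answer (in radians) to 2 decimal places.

∠E ≈ 0.41 rad

By the law of cosines, EF² = FD² + DE² − 2·FD·DE·cos D = 1934, so EF ≈ 43.978.
Law of cosines again: cos E = (DE² + EF² − FD²)/(2·DE·EF) ≈ 0.91792, so ∠E ≈ 0.4080 rad.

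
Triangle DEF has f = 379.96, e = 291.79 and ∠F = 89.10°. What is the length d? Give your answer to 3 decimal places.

247.995

Law of sines: sin E = e·sin F/f ≈ 0.76785.
Since f ≥ e, only the acute value applies: ∠E ≈ 50.16°.
Then ∠D = 180° − ∠F − ∠E ≈ 40.74°.
Law of sines gives d = f·sin D/sin F ≈ 247.99.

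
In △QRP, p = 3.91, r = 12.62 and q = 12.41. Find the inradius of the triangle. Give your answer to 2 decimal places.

1.67

Semiperimeter s = (12.41 + 12.62 + 3.91)/2 = 14.47.
Heron's formula: area = √(14.47·2.06·1.85·10.56) ≈ 24.132.
Inradius = area/s = 24.132/14.47 ≈ 1.6677.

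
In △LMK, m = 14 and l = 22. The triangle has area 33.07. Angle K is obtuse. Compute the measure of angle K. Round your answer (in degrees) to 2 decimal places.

∠K ≈ 167.60°

From area = ½·l·m·sin K, we get sin K = 2·area/(l·m) ≈ 0.21474.
Taking the obtuse solution, ∠K ≈ 167.60°.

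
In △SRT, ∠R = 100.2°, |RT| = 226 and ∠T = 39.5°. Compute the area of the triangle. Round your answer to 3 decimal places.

24718.134

The third angle is ∠S = 180° − ∠R − ∠T = 40.30°.
Law of sines: |TS| = |RT|·sin R/sin S ≈ 343.9.
Law of sines: |SR| = |RT|·sin T/sin S ≈ 222.26.
Area = ½·|RT|·|TS|·sin T ≈ 24718.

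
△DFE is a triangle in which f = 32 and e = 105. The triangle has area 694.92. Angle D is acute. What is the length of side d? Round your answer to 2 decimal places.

77.01

From area = ½·f·e·sin D, we get sin D = 2·area/(f·e) ≈ 0.41364.
Taking the acute solution, ∠D ≈ 24.43°.
Law of cosines then gives d ≈ 77.012.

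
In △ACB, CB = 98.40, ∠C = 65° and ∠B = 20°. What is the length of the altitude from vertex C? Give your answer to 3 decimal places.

33.655

The third angle is ∠A = 180° − ∠C − ∠B = 95.00°.
Law of sines: BA = CB·sin C/sin A ≈ 89.521.
Law of sines: AC = CB·sin B/sin A ≈ 33.783.
Area = ½·CB·BA·sin B ≈ 1506.4.
The altitude from C has length 2·area/BA ≈ 33.655.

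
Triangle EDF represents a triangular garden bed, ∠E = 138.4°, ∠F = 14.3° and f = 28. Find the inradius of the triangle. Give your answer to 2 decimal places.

r ≈ 6.23

The third angle is ∠D = 180° − ∠F − ∠E = 27.30°.
Law of sines: e = f·sin E/sin F ≈ 75.263.
Law of sines: d = f·sin D/sin F ≈ 51.993.
Area = ½·f·e·sin D ≈ 483.27.
Semiperimeter s = (75.263+51.993+28)/2 = 77.628.
Inradius = area/s = 483.27/77.628 ≈ 6.2255.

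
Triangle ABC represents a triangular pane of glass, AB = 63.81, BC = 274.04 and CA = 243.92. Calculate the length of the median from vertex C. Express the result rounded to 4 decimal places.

m_C ≈ 257.4481

Median from C: ½√(2·BC² + 2·CA² − AB²) ≈ 257.45.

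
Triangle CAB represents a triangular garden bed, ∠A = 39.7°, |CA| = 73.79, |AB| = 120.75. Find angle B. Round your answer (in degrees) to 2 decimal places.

By the law of cosines, |BC|² = |CA|² + |AB|² − 2·|CA|·|AB|·cos A = 6314.6, so |BC| ≈ 79.465.
Law of cosines again: cos B = (|AB|² + |BC|² − |CA|²)/(2·|AB|·|BC|) ≈ 0.80509, so ∠B ≈ 36.38°.

∠B ≈ 36.38°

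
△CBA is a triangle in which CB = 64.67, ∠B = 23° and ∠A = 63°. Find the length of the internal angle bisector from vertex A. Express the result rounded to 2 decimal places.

The third angle is ∠C = 180° − ∠B − ∠A = 94.00°.
Law of sines: BA = CB·sin C/sin A ≈ 72.404.
Law of sines: AC = CB·sin B/sin A ≈ 28.36.
The bisector from A has length 2·BA·AC·cos(∠A/2)/(BA+AC) ≈ 34.75.

t_A ≈ 34.75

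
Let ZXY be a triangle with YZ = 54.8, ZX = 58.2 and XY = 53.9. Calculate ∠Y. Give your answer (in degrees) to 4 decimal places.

∠Y ≈ 64.7384°

By the law of cosines, cos Y = (XY² + YZ² − ZX²) / (2·XY·YZ) ≈ 0.42675, so ∠Y ≈ 64.74°.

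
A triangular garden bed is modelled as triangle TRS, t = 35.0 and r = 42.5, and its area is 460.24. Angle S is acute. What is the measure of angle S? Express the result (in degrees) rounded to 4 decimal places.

38.2293

From area = ½·t·r·sin S, we get sin S = 2·area/(t·r) ≈ 0.61881.
Taking the acute solution, ∠S ≈ 38.23°.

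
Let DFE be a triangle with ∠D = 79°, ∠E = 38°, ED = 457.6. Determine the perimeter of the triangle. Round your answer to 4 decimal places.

perimeter ≈ 1277.9299

The third angle is ∠F = 180° − ∠E − ∠D = 63.00°.
Law of sines: FE = ED·sin D/sin F ≈ 504.14.
Law of sines: DF = ED·sin E/sin F ≈ 316.19.
Semiperimeter s = (504.14+457.6+316.19)/2 = 638.96.
Perimeter = 504.14 + 457.6 + 316.19 = 1277.9.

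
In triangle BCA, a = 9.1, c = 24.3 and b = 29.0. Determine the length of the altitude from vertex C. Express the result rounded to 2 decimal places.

h_C ≈ 8.42

Semiperimeter s = (29 + 24.3 + 9.1)/2 = 31.2.
Heron's formula: area = √(31.2·2.2·6.9·22.1) ≈ 102.31.
The altitude from C has length 2·area/c ≈ 8.4204.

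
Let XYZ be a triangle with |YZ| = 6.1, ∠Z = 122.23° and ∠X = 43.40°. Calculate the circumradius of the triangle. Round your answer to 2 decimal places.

R ≈ 4.44

The third angle is ∠Y = 180° − ∠Z − ∠X = 14.37°.
Law of sines: |ZX| = |YZ|·sin Y/sin X ≈ 2.2034.
Law of sines: |XY| = |YZ|·sin Z/sin X ≈ 7.5101.
Circumradius = |YZ|/(2 sin X) ≈ 4.439.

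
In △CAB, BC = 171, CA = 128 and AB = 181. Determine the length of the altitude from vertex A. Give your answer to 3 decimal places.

122.349

Semiperimeter s = (181 + 171 + 128)/2 = 240.
Heron's formula: area = √(240·59·69·112) ≈ 10461.
The altitude from A has length 2·area/BC ≈ 122.35.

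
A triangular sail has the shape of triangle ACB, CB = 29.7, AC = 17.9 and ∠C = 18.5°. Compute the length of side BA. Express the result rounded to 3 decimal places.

13.935

By the law of cosines, BA² = AC² + CB² − 2·AC·CB·cos C = 194.19, so BA ≈ 13.935.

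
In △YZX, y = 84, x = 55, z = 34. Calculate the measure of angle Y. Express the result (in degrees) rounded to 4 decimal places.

∠Y ≈ 140.2388°

By the law of cosines, cos Y = (z² + x² − y²) / (2·z·x) ≈ -0.76872, so ∠Y ≈ 140.24°.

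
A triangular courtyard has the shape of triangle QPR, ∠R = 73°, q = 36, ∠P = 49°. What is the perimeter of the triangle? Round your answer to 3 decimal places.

The third angle is ∠Q = 180° − ∠P − ∠R = 58.00°.
Law of sines: p = q·sin P/sin Q ≈ 32.038.
Law of sines: r = q·sin R/sin Q ≈ 40.596.
Semiperimeter s = (36+32.038+40.596)/2 = 54.317.
Perimeter = 36 + 32.038 + 40.596 = 108.63.

108.633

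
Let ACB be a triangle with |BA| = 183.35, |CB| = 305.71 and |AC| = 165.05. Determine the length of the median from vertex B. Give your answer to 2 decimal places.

Median from B: ½√(2·|CB|² + 2·|BA|² − |AC|²) ≈ 238.18.

m_B ≈ 238.18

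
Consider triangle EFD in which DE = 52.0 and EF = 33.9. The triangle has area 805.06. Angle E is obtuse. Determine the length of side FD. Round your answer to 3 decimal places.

72.722

From area = ½·DE·EF·sin E, we get sin E = 2·area/(DE·EF) ≈ 0.91339.
Taking the obtuse solution, ∠E ≈ 114.02°.
Law of cosines then gives FD ≈ 72.722.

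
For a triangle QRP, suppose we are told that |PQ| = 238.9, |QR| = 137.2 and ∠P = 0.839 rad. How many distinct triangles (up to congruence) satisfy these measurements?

|PQ|·sin P = 238.9·sin(0.839 rad) ≈ 177.7.
Since |QR| = 137.2 < 177.7 = |PQ| sin P, no triangle exists.

0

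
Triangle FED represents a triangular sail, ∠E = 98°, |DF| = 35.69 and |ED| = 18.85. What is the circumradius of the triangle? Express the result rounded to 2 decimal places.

Law of sines: sin F = |ED|·sin E/|DF| ≈ 0.52302.
Since |DF| ≥ |ED|, only the acute value applies: ∠F ≈ 31.53°.
Then ∠D = 180° − ∠E − ∠F ≈ 50.47°.
Law of sines gives |FE| = |DF|·sin D/sin E ≈ 27.796.
Circumradius = |DF|/(2 sin E) ≈ 18.02.

R ≈ 18.02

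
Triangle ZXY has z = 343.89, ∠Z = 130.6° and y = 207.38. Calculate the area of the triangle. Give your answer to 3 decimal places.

Law of sines: sin Y = y·sin Z/z ≈ 0.45787.
Since z ≥ y, only the acute value applies: ∠Y ≈ 27.25°.
Then ∠X = 180° − ∠Z − ∠Y ≈ 22.15°.
Law of sines gives x = z·sin X/sin Z ≈ 170.77.
Area = ½·z·y·sin X ≈ 13444.

area ≈ 13444.276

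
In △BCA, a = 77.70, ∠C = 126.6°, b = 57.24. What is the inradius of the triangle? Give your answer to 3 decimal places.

By the law of cosines, c² = a² + b² − 2·a·b·cos C = 14617, so c ≈ 120.9.
Area = ½·a·b·sin C ≈ 1785.3.
Semiperimeter s = (57.24+120.9+77.7)/2 = 127.92.
Inradius = area/s = 1785.3/127.92 ≈ 13.956.

13.956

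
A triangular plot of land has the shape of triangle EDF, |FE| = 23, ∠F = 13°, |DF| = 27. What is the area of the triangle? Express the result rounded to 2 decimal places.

69.85

Area = ½·|DF|·|FE|·sin F ≈ 69.847.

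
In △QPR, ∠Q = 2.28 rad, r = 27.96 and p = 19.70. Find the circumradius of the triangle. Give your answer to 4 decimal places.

28.6228

By the law of cosines, q² = p² + r² − 2·p·r·cos Q = 1887.3, so q ≈ 43.443.
Area = ½·p·r·sin Q ≈ 209.
Circumradius = q/(2 sin Q) ≈ 28.623.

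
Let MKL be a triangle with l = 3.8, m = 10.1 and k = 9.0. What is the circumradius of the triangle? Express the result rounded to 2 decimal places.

By the law of cosines, cos M = (k² + l² − m²) / (2·k·l) ≈ -0.09605, so ∠M ≈ 95.51°.
Circumradius = m/(2 sin M) ≈ 5.0735.

5.07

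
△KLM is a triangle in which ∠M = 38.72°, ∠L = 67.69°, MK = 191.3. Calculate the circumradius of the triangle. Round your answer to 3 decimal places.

103.389

The third angle is ∠K = 180° − ∠L − ∠M = 73.59°.
Law of sines: LM = MK·sin K/sin L ≈ 198.36.
Law of sines: KL = MK·sin M/sin L ≈ 129.34.
Circumradius = MK/(2 sin L) ≈ 103.39.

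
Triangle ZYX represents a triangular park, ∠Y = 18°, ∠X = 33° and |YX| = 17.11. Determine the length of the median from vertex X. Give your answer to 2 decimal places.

11.56

The third angle is ∠Z = 180° − ∠Y − ∠X = 129.00°.
Law of sines: |XZ| = |YX|·sin Y/sin Z ≈ 6.8035.
Law of sines: |ZY| = |YX|·sin X/sin Z ≈ 11.991.
Median from X: ½√(2·|YX|² + 2·|XZ|² − |ZY|²) ≈ 11.557.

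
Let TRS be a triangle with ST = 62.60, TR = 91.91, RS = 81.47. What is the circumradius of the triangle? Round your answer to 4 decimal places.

46.9697

By the law of cosines, cos T = (ST² + TR² − RS²) / (2·ST·TR) ≈ 0.49785, so ∠T ≈ 60.14°.
Circumradius = RS/(2 sin T) ≈ 46.97.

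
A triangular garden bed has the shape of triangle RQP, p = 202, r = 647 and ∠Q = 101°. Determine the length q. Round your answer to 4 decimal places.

713.6443

By the law of cosines, q² = p² + r² − 2·p·r·cos Q = 5.0929e+05, so q ≈ 713.64.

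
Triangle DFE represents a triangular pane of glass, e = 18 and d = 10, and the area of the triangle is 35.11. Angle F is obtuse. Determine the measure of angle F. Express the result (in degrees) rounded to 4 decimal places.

From area = ½·e·d·sin F, we get sin F = 2·area/(e·d) ≈ 0.39011.
Taking the obtuse solution, ∠F ≈ 157.04°.

∠F ≈ 157.0386°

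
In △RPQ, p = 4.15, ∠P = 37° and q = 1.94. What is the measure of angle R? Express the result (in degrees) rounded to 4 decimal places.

Law of sines: sin Q = q·sin P/p ≈ 0.28133.
Since p ≥ q, only the acute value applies: ∠Q ≈ 16.34°.
Then ∠R = 180° − ∠P − ∠Q ≈ 126.66°.

126.6604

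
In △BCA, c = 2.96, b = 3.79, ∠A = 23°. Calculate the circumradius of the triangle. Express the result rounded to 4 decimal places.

By the law of cosines, a² = b² + c² − 2·b·c·cos A = 2.4725, so a ≈ 1.5724.
Area = ½·b·c·sin A ≈ 2.1917.
Circumradius = a/(2 sin A) ≈ 2.0122.

2.0122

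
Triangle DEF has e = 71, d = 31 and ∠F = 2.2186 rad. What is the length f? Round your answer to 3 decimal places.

93.050

By the law of cosines, f² = d² + e² − 2·d·e·cos F = 8658.3, so f ≈ 93.05.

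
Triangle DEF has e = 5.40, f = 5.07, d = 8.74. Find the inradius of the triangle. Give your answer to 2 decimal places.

1.31

Semiperimeter s = (8.74 + 5.4 + 5.07)/2 = 9.605.
Heron's formula: area = √(9.605·0.865·4.205·4.535) ≈ 12.587.
Inradius = area/s = 12.587/9.605 ≈ 1.3105.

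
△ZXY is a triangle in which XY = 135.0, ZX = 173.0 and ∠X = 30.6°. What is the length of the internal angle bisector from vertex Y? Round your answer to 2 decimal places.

t_Y ≈ 69.76

By the law of cosines, YZ² = ZX² + XY² − 2·ZX·XY·cos X = 7948.7, so YZ ≈ 89.156.
Law of cosines again: cos Y = (XY² + YZ² − ZX²)/(2·XY·YZ) ≈ -0.15600, so ∠Y ≈ 98.97°.
The bisector from Y has length 2·XY·YZ·cos(∠Y/2)/(XY+YZ) ≈ 69.762.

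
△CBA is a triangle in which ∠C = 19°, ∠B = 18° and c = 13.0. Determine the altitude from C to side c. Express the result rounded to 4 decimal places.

7.4259

The third angle is ∠A = 180° − ∠C − ∠B = 143.00°.
Law of sines: b = c·sin B/sin C ≈ 12.339.
Law of sines: a = c·sin A/sin C ≈ 24.031.
Area = ½·c·b·sin A ≈ 48.268.
The altitude from C has length 2·area/c ≈ 7.4259.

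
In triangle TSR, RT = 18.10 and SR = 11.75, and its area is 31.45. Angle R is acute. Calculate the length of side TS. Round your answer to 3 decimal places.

7.704

From area = ½·SR·RT·sin R, we get sin R = 2·area/(SR·RT) ≈ 0.29576.
Taking the acute solution, ∠R ≈ 17.20°.
Law of cosines then gives TS ≈ 7.704.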